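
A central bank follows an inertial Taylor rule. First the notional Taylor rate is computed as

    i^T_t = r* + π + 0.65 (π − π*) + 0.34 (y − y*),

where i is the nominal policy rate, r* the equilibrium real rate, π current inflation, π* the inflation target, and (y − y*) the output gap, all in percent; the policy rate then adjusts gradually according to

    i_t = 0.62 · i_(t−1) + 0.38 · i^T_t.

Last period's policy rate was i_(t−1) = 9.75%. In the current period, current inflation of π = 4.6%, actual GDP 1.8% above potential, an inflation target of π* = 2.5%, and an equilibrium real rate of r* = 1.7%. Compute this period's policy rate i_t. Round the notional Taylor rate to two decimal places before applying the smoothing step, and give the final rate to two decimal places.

9.19%

Output 1.8% above potential → (y − y*) = 1.8.
i^T_t = 1.7 + 4.6 + 0.65 × (4.6 − 2.5) + 0.34 × 1.8
   = 1.7 + 4.6 + 1.365 + 0.612 = 8.28
i_t = 0.62 × 9.75 + 0.38 × 8.28 = 6.045 + 3.1464 = 9.19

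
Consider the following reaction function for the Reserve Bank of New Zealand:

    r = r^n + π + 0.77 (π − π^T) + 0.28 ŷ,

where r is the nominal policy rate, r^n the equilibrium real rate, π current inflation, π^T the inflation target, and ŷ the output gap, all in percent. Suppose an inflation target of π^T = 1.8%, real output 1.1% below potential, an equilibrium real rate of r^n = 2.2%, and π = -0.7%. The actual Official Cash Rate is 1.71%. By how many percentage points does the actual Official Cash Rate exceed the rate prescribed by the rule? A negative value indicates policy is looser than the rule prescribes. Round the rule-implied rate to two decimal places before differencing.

2.44 pp

Output 1.1% below potential → ŷ = -1.1.
r = 2.2 + (-0.7) + 0.77 × (-0.7 − 1.8) + 0.28 × (-1.1)
   = 2.2 − 0.7 − 1.925 − 0.308 = -0.73
Deviation = 1.71 − (-0.73) = 2.44 pp.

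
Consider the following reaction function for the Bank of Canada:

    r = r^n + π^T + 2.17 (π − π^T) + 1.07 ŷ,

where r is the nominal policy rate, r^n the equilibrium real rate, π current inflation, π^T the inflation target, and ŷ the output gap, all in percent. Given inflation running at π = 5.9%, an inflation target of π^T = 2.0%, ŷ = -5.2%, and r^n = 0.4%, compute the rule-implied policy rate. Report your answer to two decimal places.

r = 0.4 + 2.0 + 2.17 × (5.9 − 2.0) + 1.07 × (-5.2)
   = 0.4 + 2 + 8.463 − 5.564 = 5.30

5.30%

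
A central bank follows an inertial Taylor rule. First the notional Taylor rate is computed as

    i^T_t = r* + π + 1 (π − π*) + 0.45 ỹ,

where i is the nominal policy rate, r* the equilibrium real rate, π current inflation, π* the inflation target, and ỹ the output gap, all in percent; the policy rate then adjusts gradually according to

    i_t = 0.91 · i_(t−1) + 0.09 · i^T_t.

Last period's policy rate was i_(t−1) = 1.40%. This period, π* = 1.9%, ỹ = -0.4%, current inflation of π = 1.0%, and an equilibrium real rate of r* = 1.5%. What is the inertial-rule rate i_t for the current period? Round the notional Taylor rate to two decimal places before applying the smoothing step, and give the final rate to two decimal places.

1.40%

i^T_t = 1.5 + 1.0 + 1 × (1.0 − 1.9) + 0.45 × (-0.4)
   = 1.5 + 1 − 0.9 − 0.18 = 1.42
i_t = 0.91 × 1.40 + 0.09 × 1.42 = 1.274 + 0.1278 = 1.40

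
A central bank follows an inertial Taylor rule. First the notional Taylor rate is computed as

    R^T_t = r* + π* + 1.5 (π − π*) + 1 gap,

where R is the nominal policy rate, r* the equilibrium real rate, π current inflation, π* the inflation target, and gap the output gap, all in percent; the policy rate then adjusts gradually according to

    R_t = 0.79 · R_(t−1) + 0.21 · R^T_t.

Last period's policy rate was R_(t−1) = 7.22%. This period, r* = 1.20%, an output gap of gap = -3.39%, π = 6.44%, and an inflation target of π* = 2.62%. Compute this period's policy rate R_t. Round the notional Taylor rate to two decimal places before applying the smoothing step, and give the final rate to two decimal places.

R^T_t = 1.20 + 2.62 + 1.5 × (6.44 − 2.62) + 1 × (-3.39)
   = 1.20 + 2.62 + 5.73 − 3.39 = 6.16
R_t = 0.79 × 7.22 + 0.21 × 6.16 = 5.7038 + 1.2936 = 7.00

7.00%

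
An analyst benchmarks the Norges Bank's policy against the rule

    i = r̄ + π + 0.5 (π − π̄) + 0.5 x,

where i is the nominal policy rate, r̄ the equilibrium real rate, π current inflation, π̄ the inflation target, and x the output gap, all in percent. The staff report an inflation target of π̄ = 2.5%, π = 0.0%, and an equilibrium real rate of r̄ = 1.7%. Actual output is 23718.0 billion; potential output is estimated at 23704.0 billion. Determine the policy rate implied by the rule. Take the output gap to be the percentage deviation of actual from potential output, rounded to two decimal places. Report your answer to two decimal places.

0.48%

Output gap = 100 × (23718.0 − 23704.0) / 23704.0 = 0.06%.
i = 1.70 + 0.00 + 0.5 × (0.00 − 2.50) + 0.5 × 0.06
   = 1.70 + 0 − 1.25 + 0.03 = 0.48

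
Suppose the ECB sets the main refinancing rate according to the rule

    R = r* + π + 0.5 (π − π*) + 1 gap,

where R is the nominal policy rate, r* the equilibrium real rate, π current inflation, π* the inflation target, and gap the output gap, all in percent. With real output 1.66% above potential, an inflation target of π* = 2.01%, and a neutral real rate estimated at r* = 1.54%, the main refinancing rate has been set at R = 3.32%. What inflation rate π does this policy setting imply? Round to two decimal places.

0.75%

Output 1.66% above potential → gap = 1.66.
Collecting π: R = r* + (1 + 0.5) π − 0.5 π* + 1 gap
1.5 π = 3.32 − 1.54 + 0.5 × 2.01 − 1 × 1.66 = 1.125
π = 1.125 / 1.5 = 0.75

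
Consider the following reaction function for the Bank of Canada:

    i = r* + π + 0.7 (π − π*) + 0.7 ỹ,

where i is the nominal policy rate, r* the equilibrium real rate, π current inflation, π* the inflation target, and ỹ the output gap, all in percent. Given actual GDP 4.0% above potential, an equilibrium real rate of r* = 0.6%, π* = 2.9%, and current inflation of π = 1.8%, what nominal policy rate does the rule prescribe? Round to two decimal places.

4.43%

Output 4.0% above potential → ỹ = 4.0.
i = 0.6 + 1.8 + 0.7 × (1.8 − 2.9) + 0.7 × 4.0
   = 0.6 + 1.8 − 0.77 + 2.8 = 4.43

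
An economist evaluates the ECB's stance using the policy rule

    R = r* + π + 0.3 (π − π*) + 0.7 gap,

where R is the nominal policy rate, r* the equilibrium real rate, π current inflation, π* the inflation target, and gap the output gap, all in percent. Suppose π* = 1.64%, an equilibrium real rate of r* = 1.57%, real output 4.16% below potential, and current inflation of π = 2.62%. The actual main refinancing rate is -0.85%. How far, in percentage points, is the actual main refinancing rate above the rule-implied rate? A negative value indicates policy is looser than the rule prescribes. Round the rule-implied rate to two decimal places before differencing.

-2.42 pp

Output 4.16% below potential → gap = -4.16.
R = 1.57 + 2.62 + 0.3 × (2.62 − 1.64) + 0.7 × (-4.16)
   = 1.57 + 2.62 + 0.294 − 2.912 = 1.57
Deviation = -0.85 − 1.57 = -2.42 pp.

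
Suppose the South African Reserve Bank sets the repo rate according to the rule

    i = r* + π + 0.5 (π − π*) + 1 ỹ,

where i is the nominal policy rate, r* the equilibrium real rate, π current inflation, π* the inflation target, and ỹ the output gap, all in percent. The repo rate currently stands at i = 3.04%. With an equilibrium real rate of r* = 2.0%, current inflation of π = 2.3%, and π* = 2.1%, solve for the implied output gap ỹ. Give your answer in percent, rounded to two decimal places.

1 ỹ = 3.04 − 2.0 − 2.3 − 0.5 × (2.3 − 2.1) = -1.36
ỹ = -1.36 / 1 = -1.36

-1.36%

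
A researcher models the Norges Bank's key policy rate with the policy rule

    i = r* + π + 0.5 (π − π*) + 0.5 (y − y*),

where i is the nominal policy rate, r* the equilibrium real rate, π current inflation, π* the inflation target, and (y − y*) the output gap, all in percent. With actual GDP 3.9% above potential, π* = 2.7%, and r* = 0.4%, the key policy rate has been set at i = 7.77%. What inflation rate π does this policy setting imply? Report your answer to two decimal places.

Output 3.9% above potential → (y − y*) = 3.9.
Collecting π: i = r* + (1 + 0.5) π − 0.5 π* + 0.5 (y − y*)
1.5 π = 7.77 − 0.4 + 0.5 × 2.7 − 0.5 × 3.9 = 6.77
π = 6.77 / 1.5 = 4.51

4.51%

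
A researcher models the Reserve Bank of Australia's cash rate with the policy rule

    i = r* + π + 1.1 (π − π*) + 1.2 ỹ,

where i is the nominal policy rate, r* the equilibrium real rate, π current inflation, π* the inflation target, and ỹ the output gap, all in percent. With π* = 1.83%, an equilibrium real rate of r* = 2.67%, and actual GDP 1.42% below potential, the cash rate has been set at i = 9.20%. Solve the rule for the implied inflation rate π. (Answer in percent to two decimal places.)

Output 1.42% below potential → ỹ = -1.42.
Collecting π: i = r* + (1 + 1.1) π − 1.1 π* + 1.2 ỹ
2.1 π = 9.20 − 2.67 + 1.1 × 1.83 − 1.2 × (-1.42) = 10.247
π = 10.247 / 2.1 = 4.88

4.88%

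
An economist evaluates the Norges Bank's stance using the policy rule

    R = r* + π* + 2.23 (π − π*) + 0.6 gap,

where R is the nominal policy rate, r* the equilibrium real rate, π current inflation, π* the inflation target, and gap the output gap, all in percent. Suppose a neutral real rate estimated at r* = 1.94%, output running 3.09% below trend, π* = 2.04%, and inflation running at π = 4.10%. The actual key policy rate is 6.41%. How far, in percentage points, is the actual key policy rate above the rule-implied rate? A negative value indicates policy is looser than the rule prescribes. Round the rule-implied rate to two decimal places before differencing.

Output 3.09% below potential → gap = -3.09.
R = 1.94 + 2.04 + 2.23 × (4.10 − 2.04) + 0.6 × (-3.09)
   = 1.94 + 2.04 + 4.5938 − 1.854 = 6.72
Deviation = 6.41 − 6.72 = -0.31 pp.

-0.31 pp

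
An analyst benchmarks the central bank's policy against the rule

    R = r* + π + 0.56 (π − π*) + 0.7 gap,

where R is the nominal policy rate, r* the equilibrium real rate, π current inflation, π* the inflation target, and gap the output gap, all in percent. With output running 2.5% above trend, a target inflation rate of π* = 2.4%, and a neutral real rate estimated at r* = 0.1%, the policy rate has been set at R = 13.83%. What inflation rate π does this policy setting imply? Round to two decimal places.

8.54%

Output 2.5% above potential → gap = 2.5.
Collecting π: R = r* + (1 + 0.56) π − 0.56 π* + 0.7 gap
1.56 π = 13.83 − 0.1 + 0.56 × 2.4 − 0.7 × 2.5 = 13.324
π = 13.324 / 1.56 = 8.54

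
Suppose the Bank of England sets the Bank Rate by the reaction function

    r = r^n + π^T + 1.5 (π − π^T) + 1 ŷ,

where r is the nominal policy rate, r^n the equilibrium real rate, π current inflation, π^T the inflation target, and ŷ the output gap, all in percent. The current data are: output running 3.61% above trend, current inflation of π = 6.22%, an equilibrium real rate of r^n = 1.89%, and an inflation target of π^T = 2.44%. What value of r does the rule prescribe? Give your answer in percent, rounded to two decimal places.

Output 3.61% above potential → ŷ = 3.61.
r = 1.89 + 2.44 + 1.5 × (6.22 − 2.44) + 1 × 3.61
   = 1.89 + 2.44 + 5.67 + 3.61 = 13.61

13.61%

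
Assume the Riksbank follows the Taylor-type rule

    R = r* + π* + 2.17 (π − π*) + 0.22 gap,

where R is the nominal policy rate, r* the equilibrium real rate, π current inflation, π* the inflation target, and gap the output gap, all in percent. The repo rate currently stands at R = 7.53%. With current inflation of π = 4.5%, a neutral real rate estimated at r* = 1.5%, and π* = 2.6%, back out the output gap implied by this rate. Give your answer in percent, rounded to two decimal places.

-3.15%

0.22 gap = 7.53 − 1.5 − 2.6 − 2.17 × (4.5 − 2.6) = -0.693
gap = -0.693 / 0.22 = -3.15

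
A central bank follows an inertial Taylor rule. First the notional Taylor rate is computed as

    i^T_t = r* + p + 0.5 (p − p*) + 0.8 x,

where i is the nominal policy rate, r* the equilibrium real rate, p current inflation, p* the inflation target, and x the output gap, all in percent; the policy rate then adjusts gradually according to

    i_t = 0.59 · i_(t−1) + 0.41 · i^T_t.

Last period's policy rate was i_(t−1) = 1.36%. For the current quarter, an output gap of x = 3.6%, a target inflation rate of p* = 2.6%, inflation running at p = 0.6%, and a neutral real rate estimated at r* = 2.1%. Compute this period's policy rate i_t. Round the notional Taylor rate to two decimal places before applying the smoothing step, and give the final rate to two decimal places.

2.68%

i^T_t = 2.1 + 0.6 + 0.5 × (0.6 − 2.6) + 0.8 × 3.6
   = 2.1 + 0.6 − 1 + 2.88 = 4.58
i_t = 0.59 × 1.36 + 0.41 × 4.58 = 0.8024 + 1.8778 = 2.68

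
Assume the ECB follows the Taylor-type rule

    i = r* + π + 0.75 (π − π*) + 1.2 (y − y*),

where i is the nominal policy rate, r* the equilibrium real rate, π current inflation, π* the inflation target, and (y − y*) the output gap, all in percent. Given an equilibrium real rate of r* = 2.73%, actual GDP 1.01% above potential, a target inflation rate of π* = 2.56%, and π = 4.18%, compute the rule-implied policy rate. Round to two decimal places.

9.34%

Output 1.01% above potential → (y − y*) = 1.01.
i = 2.73 + 4.18 + 0.75 × (4.18 − 2.56) + 1.2 × 1.01
   = 2.73 + 4.18 + 1.215 + 1.212 = 9.34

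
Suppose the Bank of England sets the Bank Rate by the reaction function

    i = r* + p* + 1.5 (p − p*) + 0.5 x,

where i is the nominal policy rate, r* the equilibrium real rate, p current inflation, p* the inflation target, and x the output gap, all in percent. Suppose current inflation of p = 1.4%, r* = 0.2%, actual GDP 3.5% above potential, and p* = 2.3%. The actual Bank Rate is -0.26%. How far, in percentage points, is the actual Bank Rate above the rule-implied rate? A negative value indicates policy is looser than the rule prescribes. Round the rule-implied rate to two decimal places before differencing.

-3.16 pp

Output 3.5% above potential → x = 3.5.
i = 0.2 + 2.3 + 1.5 × (1.4 − 2.3) + 0.5 × 3.5
   = 0.2 + 2.3 − 1.35 + 1.75 = 2.90
Deviation = -0.26 − 2.90 = -3.16 pp.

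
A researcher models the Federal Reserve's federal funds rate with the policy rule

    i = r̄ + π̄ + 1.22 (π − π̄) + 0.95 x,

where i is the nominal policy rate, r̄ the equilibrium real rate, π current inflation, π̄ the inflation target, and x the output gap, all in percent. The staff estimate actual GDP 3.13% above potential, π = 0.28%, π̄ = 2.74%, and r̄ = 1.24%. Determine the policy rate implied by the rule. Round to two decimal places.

Output 3.13% above potential → x = 3.13.
i = 1.24 + 2.74 + 1.22 × (0.28 − 2.74) + 0.95 × 3.13
   = 1.24 + 2.74 − 3.0012 + 2.9735 = 3.95

3.95%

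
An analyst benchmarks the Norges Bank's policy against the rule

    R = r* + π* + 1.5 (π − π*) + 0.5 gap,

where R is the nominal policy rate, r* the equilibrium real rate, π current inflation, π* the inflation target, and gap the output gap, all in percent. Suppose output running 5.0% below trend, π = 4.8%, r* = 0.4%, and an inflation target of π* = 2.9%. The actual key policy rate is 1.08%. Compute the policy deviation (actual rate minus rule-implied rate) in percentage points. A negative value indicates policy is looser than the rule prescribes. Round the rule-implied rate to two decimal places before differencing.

-2.57 pp

Output 5.0% below potential → gap = -5.0.
R = 0.4 + 2.9 + 1.5 × (4.8 − 2.9) + 0.5 × (-5.0)
   = 0.4 + 2.9 + 2.85 − 2.5 = 3.65
Deviation = 1.08 − 3.65 = -2.57 pp.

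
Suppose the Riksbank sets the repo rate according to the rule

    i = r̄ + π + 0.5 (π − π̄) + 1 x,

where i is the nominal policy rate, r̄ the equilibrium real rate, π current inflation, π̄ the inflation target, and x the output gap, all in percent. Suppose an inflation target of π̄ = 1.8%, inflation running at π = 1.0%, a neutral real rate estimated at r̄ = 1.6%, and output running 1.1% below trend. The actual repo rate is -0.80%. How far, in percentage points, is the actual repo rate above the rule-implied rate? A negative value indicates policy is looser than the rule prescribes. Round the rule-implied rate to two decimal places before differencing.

-1.90 pp

Output 1.1% below potential → x = -1.1.
i = 1.6 + 1.0 + 0.5 × (1.0 − 1.8) + 1 × (-1.1)
   = 1.6 + 1 − 0.4 − 1.1 = 1.10
Deviation = -0.80 − 1.10 = -1.90 pp.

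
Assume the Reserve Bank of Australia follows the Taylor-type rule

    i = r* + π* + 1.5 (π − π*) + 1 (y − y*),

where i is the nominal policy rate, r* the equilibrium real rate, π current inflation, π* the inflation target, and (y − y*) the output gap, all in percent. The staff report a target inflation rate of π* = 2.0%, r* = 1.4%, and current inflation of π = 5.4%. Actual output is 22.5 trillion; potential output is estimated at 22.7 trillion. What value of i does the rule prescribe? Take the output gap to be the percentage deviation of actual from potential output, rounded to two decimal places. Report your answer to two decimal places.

7.62%

Output gap = 100 × (22.5 − 22.7) / 22.7 = -0.88%.
i = 1.40 + 2.00 + 1.5 × (5.40 − 2.00) + 1 × (-0.88)
   = 1.40 + 2 + 5.1 − 0.88 = 7.62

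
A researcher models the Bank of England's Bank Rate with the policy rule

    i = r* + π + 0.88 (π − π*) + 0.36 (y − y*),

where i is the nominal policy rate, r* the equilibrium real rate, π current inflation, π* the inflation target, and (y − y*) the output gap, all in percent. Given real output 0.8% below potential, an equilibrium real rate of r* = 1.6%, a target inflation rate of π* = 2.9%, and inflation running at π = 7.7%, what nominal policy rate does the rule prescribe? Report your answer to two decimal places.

13.24%

Output 0.8% below potential → (y − y*) = -0.8.
i = 1.6 + 7.7 + 0.88 × (7.7 − 2.9) + 0.36 × (-0.8)
   = 1.6 + 7.7 + 4.224 − 0.288 = 13.24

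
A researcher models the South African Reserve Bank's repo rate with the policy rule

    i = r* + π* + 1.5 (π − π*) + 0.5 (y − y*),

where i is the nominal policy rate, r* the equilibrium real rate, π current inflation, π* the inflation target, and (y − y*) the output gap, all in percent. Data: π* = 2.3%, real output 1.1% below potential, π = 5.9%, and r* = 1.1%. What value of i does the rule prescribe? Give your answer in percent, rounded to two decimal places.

Output 1.1% below potential → (y − y*) = -1.1.
i = 1.1 + 2.3 + 1.5 × (5.9 − 2.3) + 0.5 × (-1.1)
   = 1.1 + 2.3 + 5.4 − 0.55 = 8.25

8.25%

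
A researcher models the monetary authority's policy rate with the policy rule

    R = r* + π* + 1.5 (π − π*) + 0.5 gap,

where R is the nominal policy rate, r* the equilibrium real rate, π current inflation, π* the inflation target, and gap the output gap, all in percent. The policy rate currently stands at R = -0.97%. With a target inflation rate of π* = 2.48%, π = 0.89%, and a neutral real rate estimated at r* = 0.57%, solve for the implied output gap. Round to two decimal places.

-3.27%

0.5 gap = -0.97 − 0.57 − 2.48 − 1.5 × (0.89 − 2.48) = -1.635
gap = -1.635 / 0.5 = -3.27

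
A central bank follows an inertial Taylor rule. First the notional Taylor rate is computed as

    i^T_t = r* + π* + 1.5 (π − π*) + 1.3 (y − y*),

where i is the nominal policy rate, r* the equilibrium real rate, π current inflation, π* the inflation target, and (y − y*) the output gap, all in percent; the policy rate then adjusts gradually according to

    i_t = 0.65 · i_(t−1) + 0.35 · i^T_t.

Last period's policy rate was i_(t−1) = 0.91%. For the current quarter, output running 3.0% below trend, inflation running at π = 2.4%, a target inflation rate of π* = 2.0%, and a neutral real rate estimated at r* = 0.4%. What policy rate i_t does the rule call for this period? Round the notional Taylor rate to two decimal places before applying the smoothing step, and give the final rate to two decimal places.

0.28%

Output 3.0% below potential → (y − y*) = -3.0.
i^T_t = 0.4 + 2.0 + 1.5 × (2.4 − 2.0) + 1.3 × (-3.0)
   = 0.4 + 2 + 0.6 − 3.9 = -0.90
i_t = 0.65 × 0.91 + 0.35 × (-0.90) = 0.5915 − 0.315 = 0.28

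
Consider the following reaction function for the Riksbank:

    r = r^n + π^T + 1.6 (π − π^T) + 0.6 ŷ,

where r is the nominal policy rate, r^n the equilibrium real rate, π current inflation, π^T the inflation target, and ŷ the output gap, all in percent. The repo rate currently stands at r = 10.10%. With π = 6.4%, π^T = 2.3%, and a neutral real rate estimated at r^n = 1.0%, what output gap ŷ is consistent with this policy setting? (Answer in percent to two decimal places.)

0.6 ŷ = 10.10 − 1.0 − 2.3 − 1.6 × (6.4 − 2.3) = 0.24
ŷ = 0.24 / 0.6 = 0.40

0.40%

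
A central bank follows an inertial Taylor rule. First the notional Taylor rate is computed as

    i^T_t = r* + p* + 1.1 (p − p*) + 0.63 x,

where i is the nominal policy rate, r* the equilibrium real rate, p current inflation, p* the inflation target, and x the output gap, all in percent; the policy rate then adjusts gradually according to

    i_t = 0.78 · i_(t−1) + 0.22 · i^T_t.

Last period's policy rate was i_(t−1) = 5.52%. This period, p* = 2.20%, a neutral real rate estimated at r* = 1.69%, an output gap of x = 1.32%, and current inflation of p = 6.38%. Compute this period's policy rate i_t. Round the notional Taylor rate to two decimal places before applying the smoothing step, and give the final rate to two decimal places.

i^T_t = 1.69 + 2.20 + 1.1 × (6.38 − 2.20) + 0.63 × 1.32
   = 1.69 + 2.2 + 4.598 + 0.8316 = 9.32
i_t = 0.78 × 5.52 + 0.22 × 9.32 = 4.3056 + 2.0504 = 6.36

6.36%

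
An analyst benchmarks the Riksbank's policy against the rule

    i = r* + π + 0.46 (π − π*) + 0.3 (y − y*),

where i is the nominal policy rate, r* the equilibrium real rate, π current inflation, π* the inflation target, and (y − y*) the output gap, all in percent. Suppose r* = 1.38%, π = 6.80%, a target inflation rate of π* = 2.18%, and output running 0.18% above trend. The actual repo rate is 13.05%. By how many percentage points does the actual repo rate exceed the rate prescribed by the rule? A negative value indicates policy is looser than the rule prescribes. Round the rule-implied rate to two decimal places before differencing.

Output 0.18% above potential → (y − y*) = 0.18.
i = 1.38 + 6.80 + 0.46 × (6.80 − 2.18) + 0.3 × 0.18
   = 1.38 + 6.8 + 2.1252 + 0.054 = 10.36
Deviation = 13.05 − 10.36 = 2.69 pp.

2.69 pp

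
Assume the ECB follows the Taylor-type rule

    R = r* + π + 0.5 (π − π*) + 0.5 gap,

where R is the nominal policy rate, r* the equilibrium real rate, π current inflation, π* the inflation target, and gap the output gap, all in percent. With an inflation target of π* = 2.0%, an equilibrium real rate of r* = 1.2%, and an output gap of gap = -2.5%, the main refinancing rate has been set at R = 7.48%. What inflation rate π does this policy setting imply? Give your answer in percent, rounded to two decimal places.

5.69%

Collecting π: R = r* + (1 + 0.5) π − 0.5 π* + 0.5 gap
1.5 π = 7.48 − 1.2 + 0.5 × 2.0 − 0.5 × (-2.5) = 8.53
π = 8.53 / 1.5 = 5.69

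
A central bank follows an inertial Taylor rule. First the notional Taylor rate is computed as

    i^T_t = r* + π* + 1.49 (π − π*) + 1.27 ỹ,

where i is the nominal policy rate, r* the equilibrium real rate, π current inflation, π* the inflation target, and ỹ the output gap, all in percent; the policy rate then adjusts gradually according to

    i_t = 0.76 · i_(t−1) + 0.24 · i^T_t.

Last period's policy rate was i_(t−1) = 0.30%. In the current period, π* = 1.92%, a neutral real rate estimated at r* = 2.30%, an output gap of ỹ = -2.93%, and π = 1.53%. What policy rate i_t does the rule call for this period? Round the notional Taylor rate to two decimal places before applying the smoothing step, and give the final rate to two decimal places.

0.21%

i^T_t = 2.30 + 1.92 + 1.49 × (1.53 − 1.92) + 1.27 × (-2.93)
   = 2.30 + 1.92 − 0.5811 − 3.7211 = -0.08
i_t = 0.76 × 0.30 + 0.24 × (-0.08) = 0.228 − 0.0192 = 0.21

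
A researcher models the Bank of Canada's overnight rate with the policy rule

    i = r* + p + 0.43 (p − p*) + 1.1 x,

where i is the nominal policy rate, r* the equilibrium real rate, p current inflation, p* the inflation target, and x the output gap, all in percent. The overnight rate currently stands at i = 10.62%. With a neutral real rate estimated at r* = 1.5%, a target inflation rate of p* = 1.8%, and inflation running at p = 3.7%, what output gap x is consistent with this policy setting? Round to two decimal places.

1.1 x = 10.62 − 1.5 − 3.7 − 0.43 × (3.7 − 1.8) = 4.603
x = 4.603 / 1.1 = 4.18

4.18%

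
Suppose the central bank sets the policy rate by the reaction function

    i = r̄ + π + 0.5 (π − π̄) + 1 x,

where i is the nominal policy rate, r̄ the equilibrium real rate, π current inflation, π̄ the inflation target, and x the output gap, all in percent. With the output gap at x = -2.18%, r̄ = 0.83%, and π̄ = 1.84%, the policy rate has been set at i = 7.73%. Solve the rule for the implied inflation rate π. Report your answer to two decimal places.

Collecting π: i = r̄ + (1 + 0.5) π − 0.5 π̄ + 1 x
1.5 π = 7.73 − 0.83 + 0.5 × 1.84 − 1 × (-2.18) = 10
π = 10 / 1.5 = 6.67

6.67%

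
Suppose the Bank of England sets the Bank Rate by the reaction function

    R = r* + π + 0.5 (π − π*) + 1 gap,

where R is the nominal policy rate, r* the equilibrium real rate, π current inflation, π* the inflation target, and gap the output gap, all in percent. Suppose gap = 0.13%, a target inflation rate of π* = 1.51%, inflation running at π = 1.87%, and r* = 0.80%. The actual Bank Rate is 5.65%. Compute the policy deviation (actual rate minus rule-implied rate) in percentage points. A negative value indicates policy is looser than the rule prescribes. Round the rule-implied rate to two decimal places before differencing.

R = 0.80 + 1.87 + 0.5 × (1.87 − 1.51) + 1 × 0.13
   = 0.80 + 1.87 + 0.18 + 0.13 = 2.98
Deviation = 5.65 − 2.98 = 2.67 pp.

2.67 pp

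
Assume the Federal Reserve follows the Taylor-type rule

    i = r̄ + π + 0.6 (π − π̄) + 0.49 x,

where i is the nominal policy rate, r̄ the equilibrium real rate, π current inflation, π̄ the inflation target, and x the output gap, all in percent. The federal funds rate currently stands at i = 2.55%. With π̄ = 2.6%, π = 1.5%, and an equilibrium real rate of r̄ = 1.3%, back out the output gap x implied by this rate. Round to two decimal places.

0.84%

0.49 x = 2.55 − 1.3 − 1.5 − 0.6 × (1.5 − 2.6) = 0.41
x = 0.41 / 0.49 = 0.84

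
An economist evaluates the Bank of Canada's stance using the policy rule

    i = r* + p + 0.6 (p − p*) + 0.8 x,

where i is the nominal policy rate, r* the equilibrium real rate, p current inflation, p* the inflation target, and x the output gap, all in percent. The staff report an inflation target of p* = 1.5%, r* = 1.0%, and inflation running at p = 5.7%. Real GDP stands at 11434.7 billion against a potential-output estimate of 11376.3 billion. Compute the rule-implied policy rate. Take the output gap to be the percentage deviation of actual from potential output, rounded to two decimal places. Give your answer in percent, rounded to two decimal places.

9.63%

Output gap = 100 × (11434.7 − 11376.3) / 11376.3 = 0.51%.
i = 1.00 + 5.70 + 0.6 × (5.70 − 1.50) + 0.8 × 0.51
   = 1.00 + 5.7 + 2.52 + 0.408 = 9.63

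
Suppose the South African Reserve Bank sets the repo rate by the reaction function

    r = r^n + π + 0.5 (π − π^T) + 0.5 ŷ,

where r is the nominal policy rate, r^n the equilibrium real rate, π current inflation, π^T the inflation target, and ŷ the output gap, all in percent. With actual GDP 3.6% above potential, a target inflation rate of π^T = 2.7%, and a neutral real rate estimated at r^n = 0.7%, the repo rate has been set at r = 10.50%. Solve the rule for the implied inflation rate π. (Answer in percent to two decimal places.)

Output 3.6% above potential → ŷ = 3.6.
Collecting π: r = r^n + (1 + 0.5) π − 0.5 π^T + 0.5 ŷ
1.5 π = 10.50 − 0.7 + 0.5 × 2.7 − 0.5 × 3.6 = 9.35
π = 9.35 / 1.5 = 6.23

6.23%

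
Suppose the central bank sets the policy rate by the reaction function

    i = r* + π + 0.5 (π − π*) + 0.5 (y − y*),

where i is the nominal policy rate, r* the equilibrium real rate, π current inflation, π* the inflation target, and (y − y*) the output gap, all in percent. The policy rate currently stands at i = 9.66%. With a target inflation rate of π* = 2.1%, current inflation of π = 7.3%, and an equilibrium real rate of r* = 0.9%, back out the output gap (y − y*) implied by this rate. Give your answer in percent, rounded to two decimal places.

0.5 (y − y*) = 9.66 − 0.9 − 7.3 − 0.5 × (7.3 − 2.1) = -1.14
(y − y*) = -1.14 / 0.5 = -2.28

-2.28%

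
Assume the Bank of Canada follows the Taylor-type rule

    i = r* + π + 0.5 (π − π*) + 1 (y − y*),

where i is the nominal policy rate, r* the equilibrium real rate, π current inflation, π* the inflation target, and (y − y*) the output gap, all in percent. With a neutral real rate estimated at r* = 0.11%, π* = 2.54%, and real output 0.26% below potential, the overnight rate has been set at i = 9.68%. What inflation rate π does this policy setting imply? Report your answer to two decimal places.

Output 0.26% below potential → (y − y*) = -0.26.
Collecting π: i = r* + (1 + 0.5) π − 0.5 π* + 1 (y − y*)
1.5 π = 9.68 − 0.11 + 0.5 × 2.54 − 1 × (-0.26) = 11.1
π = 11.1 / 1.5 = 7.40

7.40%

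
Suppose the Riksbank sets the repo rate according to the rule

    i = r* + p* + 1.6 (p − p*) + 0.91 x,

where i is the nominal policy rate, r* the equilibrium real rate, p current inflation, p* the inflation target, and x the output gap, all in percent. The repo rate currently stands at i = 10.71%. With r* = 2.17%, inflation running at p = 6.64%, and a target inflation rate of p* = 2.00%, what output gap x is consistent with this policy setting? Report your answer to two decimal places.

0.91 x = 10.71 − 2.17 − 2.00 − 1.6 × (6.64 − 2.00) = -0.884
x = -0.884 / 0.91 = -0.97

-0.97%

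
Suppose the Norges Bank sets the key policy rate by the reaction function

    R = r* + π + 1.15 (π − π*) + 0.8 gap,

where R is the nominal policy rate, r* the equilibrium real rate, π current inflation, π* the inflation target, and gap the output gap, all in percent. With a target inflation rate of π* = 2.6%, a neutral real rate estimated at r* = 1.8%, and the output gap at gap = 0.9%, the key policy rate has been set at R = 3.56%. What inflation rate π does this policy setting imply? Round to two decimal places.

1.87%

Collecting π: R = r* + (1 + 1.15) π − 1.15 π* + 0.8 gap
2.15 π = 3.56 − 1.8 + 1.15 × 2.6 − 0.8 × 0.9 = 4.03
π = 4.03 / 2.15 = 1.87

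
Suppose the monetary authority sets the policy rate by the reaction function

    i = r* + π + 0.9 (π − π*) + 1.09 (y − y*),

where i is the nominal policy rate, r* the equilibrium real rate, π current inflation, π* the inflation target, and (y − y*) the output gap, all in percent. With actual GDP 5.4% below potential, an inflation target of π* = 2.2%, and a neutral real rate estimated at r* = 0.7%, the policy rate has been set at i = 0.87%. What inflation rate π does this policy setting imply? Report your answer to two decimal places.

Output 5.4% below potential → (y − y*) = -5.4.
Collecting π: i = r* + (1 + 0.9) π − 0.9 π* + 1.09 (y − y*)
1.9 π = 0.87 − 0.7 + 0.9 × 2.2 − 1.09 × (-5.4) = 8.036
π = 8.036 / 1.9 = 4.23

4.23%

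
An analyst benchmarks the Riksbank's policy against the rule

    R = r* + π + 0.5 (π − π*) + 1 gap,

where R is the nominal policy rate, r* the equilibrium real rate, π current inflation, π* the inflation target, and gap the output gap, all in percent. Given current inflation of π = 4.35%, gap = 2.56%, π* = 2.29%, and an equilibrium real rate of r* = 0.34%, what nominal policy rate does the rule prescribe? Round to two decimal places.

8.28%

R = 0.34 + 4.35 + 0.5 × (4.35 − 2.29) + 1 × 2.56
   = 0.34 + 4.35 + 1.03 + 2.56 = 8.28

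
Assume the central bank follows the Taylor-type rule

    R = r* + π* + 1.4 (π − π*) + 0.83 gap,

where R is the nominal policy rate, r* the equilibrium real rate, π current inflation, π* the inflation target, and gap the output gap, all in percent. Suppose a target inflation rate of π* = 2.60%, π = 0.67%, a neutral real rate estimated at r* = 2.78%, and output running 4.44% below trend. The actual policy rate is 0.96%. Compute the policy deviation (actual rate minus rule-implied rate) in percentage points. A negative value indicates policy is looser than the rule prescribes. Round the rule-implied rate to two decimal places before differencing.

1.97 pp

Output 4.44% below potential → gap = -4.44.
R = 2.78 + 2.60 + 1.4 × (0.67 − 2.60) + 0.83 × (-4.44)
   = 2.78 + 2.6 − 2.702 − 3.6852 = -1.01
Deviation = 0.96 − (-1.01) = 1.97 pp.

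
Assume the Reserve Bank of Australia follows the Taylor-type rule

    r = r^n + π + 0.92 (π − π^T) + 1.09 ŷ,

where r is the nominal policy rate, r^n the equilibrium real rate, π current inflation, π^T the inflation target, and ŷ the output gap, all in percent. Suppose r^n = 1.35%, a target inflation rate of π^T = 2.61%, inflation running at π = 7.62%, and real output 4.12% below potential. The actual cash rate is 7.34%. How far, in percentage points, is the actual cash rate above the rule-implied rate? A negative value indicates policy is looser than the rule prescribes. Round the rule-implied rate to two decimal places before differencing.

-1.75 pp

Output 4.12% below potential → ŷ = -4.12.
r = 1.35 + 7.62 + 0.92 × (7.62 − 2.61) + 1.09 × (-4.12)
   = 1.35 + 7.62 + 4.6092 − 4.4908 = 9.09
Deviation = 7.34 − 9.09 = -1.75 pp.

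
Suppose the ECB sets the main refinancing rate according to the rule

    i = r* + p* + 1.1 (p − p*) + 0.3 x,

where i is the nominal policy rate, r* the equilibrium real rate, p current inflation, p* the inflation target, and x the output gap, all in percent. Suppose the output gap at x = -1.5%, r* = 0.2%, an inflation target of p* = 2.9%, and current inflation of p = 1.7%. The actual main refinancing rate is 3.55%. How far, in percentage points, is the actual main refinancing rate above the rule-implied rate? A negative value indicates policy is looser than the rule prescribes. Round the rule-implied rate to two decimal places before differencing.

2.22 pp

i = 0.2 + 2.9 + 1.1 × (1.7 − 2.9) + 0.3 × (-1.5)
   = 0.2 + 2.9 − 1.32 − 0.45 = 1.33
Deviation = 3.55 − 1.33 = 2.22 pp.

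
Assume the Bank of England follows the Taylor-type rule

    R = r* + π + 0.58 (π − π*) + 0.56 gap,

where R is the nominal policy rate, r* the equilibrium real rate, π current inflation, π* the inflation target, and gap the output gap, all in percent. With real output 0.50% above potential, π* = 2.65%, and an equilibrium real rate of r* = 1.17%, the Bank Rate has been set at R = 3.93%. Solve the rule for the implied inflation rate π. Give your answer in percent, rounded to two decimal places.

Output 0.50% above potential → gap = 0.50.
Collecting π: R = r* + (1 + 0.58) π − 0.58 π* + 0.56 gap
1.58 π = 3.93 − 1.17 + 0.58 × 2.65 − 0.56 × 0.50 = 4.017
π = 4.017 / 1.58 = 2.54

2.54%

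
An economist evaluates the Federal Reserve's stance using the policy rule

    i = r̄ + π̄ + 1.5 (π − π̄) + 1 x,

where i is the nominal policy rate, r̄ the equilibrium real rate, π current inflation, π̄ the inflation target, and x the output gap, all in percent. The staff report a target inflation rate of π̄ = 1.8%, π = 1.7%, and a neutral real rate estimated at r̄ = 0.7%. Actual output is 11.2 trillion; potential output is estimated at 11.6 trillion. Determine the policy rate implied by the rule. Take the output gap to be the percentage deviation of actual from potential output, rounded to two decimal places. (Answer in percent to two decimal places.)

-1.10%

Output gap = 100 × (11.2 − 11.6) / 11.6 = -3.45%.
i = 0.70 + 1.80 + 1.5 × (1.70 − 1.80) + 1 × (-3.45)
   = 0.70 + 1.8 − 0.15 − 3.45 = -1.10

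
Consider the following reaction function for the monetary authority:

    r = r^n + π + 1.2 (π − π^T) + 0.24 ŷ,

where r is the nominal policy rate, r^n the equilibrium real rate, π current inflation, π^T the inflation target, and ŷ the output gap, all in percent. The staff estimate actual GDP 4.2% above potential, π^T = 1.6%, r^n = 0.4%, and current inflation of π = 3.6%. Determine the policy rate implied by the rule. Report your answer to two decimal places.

7.41%

Output 4.2% above potential → ŷ = 4.2.
r = 0.4 + 3.6 + 1.2 × (3.6 − 1.6) + 0.24 × 4.2
   = 0.4 + 3.6 + 2.4 + 1.008 = 7.41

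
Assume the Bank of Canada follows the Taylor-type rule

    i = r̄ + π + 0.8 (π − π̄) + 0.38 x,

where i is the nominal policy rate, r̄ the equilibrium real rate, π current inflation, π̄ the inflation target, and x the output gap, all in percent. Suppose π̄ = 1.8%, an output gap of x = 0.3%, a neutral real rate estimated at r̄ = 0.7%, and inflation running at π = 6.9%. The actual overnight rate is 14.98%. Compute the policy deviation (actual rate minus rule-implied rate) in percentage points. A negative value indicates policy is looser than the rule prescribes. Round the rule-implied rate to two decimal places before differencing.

i = 0.7 + 6.9 + 0.8 × (6.9 − 1.8) + 0.38 × 0.3
   = 0.7 + 6.9 + 4.08 + 0.114 = 11.79
Deviation = 14.98 − 11.79 = 3.19 pp.

3.19 pp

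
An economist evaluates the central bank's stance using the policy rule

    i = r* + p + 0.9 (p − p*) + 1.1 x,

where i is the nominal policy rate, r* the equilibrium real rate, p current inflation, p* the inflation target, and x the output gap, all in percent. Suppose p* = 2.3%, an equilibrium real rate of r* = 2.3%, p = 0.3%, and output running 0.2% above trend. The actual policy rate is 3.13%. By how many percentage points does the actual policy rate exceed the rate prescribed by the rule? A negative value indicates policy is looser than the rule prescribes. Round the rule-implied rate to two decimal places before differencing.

Output 0.2% above potential → x = 0.2.
i = 2.3 + 0.3 + 0.9 × (0.3 − 2.3) + 1.1 × 0.2
   = 2.3 + 0.3 − 1.8 + 0.22 = 1.02
Deviation = 3.13 − 1.02 = 2.11 pp.

2.11 pp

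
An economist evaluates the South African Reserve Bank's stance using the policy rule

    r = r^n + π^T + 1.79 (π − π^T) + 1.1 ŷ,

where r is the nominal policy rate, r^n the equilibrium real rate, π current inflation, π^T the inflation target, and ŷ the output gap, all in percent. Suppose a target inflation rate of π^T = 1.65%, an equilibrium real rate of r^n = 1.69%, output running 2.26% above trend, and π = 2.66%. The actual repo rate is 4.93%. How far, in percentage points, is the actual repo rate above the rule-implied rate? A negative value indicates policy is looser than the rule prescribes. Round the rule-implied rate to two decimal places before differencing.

Output 2.26% above potential → ŷ = 2.26.
r = 1.69 + 1.65 + 1.79 × (2.66 − 1.65) + 1.1 × 2.26
   = 1.69 + 1.65 + 1.8079 + 2.486 = 7.63
Deviation = 4.93 − 7.63 = -2.70 pp.

-2.70 pp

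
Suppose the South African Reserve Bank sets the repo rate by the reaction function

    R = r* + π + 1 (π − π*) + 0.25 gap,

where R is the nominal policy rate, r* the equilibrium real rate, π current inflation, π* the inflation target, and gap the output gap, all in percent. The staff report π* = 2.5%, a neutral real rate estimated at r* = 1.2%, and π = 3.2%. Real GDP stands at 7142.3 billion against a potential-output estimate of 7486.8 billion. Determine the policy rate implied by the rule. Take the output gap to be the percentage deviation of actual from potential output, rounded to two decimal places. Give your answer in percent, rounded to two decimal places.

3.95%

Output gap = 100 × (7142.3 − 7486.8) / 7486.8 = -4.60%.
R = 1.20 + 3.20 + 1 × (3.20 − 2.50) + 0.25 × (-4.60)
   = 1.20 + 3.2 + 0.7 − 1.15 = 3.95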